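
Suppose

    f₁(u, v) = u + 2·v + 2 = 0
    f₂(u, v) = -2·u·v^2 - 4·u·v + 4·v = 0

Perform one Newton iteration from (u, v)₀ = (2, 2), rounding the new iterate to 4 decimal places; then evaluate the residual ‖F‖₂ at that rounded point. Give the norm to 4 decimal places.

731.8585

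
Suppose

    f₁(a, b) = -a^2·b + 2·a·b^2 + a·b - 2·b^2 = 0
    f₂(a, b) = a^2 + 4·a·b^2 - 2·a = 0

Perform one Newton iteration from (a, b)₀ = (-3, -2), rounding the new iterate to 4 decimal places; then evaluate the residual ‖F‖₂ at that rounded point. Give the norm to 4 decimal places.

At (-3, -2): F = (-8.0000, -33.0000).
Jacobian J = [[-2·a·b + 2·b^2 + b, -a^2 + 4·a·b + a - 4·b], [2·a + 4·b^2 - 2, 8·a·b]].
At the point, J = [[-6.0000, 20.0000], [8.0000, 48.0000]] (det J = -448.0000).
Solving J·Δ = −F gives Δ = (0.6161, 0.5848).
Then the next iterate is (a, b)₁ = (-2.3839, -1.4152).
Re-evaluating at (-2.3839, -1.4152): F = (-2.138242, -8.647035), so ‖F‖₂ = 8.9075.

8.9075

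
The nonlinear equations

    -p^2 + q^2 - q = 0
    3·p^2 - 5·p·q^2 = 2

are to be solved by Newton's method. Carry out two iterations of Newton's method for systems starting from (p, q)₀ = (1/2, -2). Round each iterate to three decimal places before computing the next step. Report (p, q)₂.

(0.087, -0.204)

At (1/2, -2): F = (5.750, -11.250).
Jacobian J = [[-2·p, 2·q - 1], [6·p - 5·q^2, -10·p·q]].
At the point, J = [[-1.000, -5.000], [-17.000, 10.000]] (det J = -95.000).
Solving J·Δ = −F gives Δ = (0.013, 1.147).
Then the next iterate is (p, q)₁ = (0.513, -0.853).
Round to (0.513, -0.853) and repeat: F = (1.31744, -3.07681), J = [[-1.026, -2.706], [-0.56004, 4.37589]].
Δ = (-0.426, 0.649), so (p, q)₂ = (0.087, -0.204).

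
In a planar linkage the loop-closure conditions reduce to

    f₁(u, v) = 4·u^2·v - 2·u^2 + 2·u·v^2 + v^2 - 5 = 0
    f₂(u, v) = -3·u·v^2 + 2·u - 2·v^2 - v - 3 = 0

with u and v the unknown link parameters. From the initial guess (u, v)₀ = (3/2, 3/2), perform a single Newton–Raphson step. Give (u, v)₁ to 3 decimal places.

(1.802, 0.643)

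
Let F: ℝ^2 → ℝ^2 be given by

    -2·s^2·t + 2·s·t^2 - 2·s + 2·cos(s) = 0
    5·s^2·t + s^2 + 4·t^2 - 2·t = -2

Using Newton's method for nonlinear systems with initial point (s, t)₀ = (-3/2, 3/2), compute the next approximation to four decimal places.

At (-3/2, 3/2): F = (-10.358526, 27.1250).
Jacobian J = [[-4·s·t + 2·t^2 - 2·sin(s) - 2, -2·s^2 + 4·s·t], [10·s·t + 2·s, 5·s^2 + 8·t - 2]].
At the point, J = [[13.494990, -13.5000], [-25.5000, 21.2500]] (det J = -57.481463).
Solving J·Δ = −F gives Δ = (2.5411, 1.7729).
Then the next iterate is (s, t)₁ = (1.0411, 3.2729).

(1.0411, 3.2729)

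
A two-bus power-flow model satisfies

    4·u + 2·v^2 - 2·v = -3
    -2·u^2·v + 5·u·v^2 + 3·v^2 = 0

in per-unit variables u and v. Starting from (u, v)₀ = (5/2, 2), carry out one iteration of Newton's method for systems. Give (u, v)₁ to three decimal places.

(-0.629, 1.253)

At (5/2, 2): F = (17.000, 37.000).
Jacobian J = [[4, 4·v - 2], [-4·u·v + 5·v^2, -2·u^2 + 10·u·v + 6·v]].
At the point, J = [[4.000, 6.000], [0.000, 49.500]] (det J = 198.000).
Solving J·Δ = −F gives Δ = (-3.129, -0.747).
Then the next iterate is (u, v)₁ = (-0.629, 1.253).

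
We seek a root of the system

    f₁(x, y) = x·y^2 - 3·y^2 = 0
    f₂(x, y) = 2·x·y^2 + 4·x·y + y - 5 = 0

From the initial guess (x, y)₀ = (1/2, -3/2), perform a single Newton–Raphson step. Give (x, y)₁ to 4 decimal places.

At (1/2, -3/2): F = (-5.6250, -7.2500).
Jacobian J = [[y^2, 2·x·y - 6·y], [2·y^2 + 4·y, 4·x·y + 4·x + 1]].
At the point, J = [[2.2500, 7.5000], [-1.5000, 0.0000]] (det J = 11.2500).
Solving J·Δ = −F gives Δ = (-4.8333, 2.2000).
Then the next iterate is (x, y)₁ = (-4.3333, 0.7000).

(-4.3333, 0.7000)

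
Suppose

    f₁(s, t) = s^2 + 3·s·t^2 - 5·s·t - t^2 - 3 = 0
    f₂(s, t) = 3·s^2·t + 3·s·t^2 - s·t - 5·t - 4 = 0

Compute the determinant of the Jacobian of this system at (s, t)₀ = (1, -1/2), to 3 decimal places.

-43.750

J = [[2·s + 3·t^2 - 5·t, 6·s·t - 5·s - 2·t], [6·s·t + 3·t^2 - t, 3·s^2 + 6·s·t - s - 5]].
At the point, J = [[5.250, -7.000], [-1.750, -6.000]].
det J = -43.750.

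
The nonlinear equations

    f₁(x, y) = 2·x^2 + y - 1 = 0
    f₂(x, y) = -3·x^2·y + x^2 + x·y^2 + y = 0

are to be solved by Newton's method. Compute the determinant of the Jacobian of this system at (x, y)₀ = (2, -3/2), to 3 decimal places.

J = [[4·x, 1], [-6·x·y + 2·x + y^2, -3·x^2 + 2·x·y + 1]].
At the point, J = [[8.000, 1.000], [24.250, -17.000]].
det J = -160.250.

-160.250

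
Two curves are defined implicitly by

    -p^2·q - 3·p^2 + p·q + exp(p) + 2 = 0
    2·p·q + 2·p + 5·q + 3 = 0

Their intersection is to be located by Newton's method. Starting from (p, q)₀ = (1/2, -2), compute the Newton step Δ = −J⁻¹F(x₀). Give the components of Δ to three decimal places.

(2.155, 2.052)

At (1/2, -2): F = (2.39872, -8.000).
Jacobian J = [[-2·p·q - 6·p + q + exp(p), -p^2 + p], [2·q + 2, 2·p + 5]].
At the point, J = [[-1.35128, 0.250], [-2.000, 6.000]] (det J = -7.60767).
Solving J·Δ = −F gives Δ = (2.155, 2.052).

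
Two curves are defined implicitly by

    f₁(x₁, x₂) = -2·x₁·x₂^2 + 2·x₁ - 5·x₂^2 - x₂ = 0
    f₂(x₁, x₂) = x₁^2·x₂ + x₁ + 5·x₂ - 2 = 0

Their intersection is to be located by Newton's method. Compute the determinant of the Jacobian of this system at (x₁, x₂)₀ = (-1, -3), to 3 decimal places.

J = [[-2·x₂^2 + 2, -4·x₁·x₂ - 10·x₂ - 1], [2·x₁·x₂ + 1, x₁^2 + 5]].
At the point, J = [[-16.000, 17.000], [7.000, 6.000]].
det J = -215.000.

-215.000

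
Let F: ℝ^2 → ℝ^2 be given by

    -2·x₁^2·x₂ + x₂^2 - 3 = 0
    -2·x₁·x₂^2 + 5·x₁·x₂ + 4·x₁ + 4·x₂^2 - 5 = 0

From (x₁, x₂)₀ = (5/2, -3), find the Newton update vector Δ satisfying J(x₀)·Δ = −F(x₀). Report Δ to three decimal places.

(-2.000, -0.892)

At (5/2, -3): F = (43.500, -41.500).
Jacobian J = [[-4·x₁·x₂, -2·x₁^2 + 2·x₂], [-2·x₂^2 + 5·x₂ + 4, -4·x₁·x₂ + 5·x₁ + 8·x₂]].
At the point, J = [[30.000, -18.500], [-29.000, 18.500]] (det J = 18.500).
Solving J·Δ = −F gives Δ = (-2.000, -0.892).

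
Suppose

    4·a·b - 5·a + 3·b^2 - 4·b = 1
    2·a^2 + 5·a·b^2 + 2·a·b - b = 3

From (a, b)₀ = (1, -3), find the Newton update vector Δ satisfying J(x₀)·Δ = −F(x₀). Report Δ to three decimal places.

At (1, -3): F = (21.000, 41.000).
Jacobian J = [[4·b - 5, 4·a + 6·b - 4], [4·a + 5·b^2 + 2·b, 10·a·b + 2·a - 1]].
At the point, J = [[-17.000, -18.000], [43.000, -29.000]] (det J = 1267.000).
Solving J·Δ = −F gives Δ = (-0.102, 1.263).

(-0.102, 1.263)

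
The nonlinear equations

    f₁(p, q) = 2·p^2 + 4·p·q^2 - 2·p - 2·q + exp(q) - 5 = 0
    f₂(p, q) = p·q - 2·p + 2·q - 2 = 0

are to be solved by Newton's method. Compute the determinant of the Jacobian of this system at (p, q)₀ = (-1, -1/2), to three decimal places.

1.516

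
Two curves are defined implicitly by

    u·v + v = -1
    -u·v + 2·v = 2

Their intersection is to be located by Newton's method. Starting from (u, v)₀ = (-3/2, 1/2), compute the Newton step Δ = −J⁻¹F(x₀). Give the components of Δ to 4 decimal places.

At (-3/2, 1/2): F = (0.7500, -0.2500).
Jacobian J = [[v, u + 1], [-v, -u + 2]].
At the point, J = [[0.5000, -0.5000], [-0.5000, 3.5000]] (det J = 1.5000).
Solving J·Δ = −F gives Δ = (-1.6667, -0.1667).

(-1.6667, -0.1667)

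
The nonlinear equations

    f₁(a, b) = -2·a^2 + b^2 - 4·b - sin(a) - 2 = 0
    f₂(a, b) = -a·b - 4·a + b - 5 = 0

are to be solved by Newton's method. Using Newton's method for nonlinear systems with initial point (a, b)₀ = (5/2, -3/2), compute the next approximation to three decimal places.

(-18.835, 25.559)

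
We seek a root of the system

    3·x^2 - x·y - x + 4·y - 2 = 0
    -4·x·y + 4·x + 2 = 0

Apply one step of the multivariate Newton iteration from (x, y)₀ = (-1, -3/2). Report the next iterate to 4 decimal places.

At (-1, -3/2): F = (-5.5000, -8.0000).
Jacobian J = [[6·x - y - 1, -x + 4], [-4·y + 4, -4·x]].
At the point, J = [[-5.5000, 5.0000], [10.0000, 4.0000]] (det J = -72.0000).
Solving J·Δ = −F gives Δ = (0.2500, 1.3750).
Then the next iterate is (x, y)₁ = (-0.7500, -0.1250).

(-0.7500, -0.1250)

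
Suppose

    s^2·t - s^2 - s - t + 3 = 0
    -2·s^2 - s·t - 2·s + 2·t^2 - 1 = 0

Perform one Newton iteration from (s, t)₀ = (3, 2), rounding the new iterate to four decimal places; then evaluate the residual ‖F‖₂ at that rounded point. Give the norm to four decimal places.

4.4991

At (3, 2): F = (7.0000, -23.0000).
Jacobian J = [[2·s·t - 2·s - 1, s^2 - 1], [-4·s - t - 2, -s + 4·t]].
At the point, J = [[5.0000, 8.0000], [-16.0000, 5.0000]] (det J = 153.0000).
Solving J·Δ = −F gives Δ = (-1.4314, 0.0196).
Then the next iterate is (s, t)₁ = (1.5686, 2.0196).
Re-evaluating at (1.5686, 2.0196): F = (1.920532, -4.068588), so ‖F‖₂ = 4.4991.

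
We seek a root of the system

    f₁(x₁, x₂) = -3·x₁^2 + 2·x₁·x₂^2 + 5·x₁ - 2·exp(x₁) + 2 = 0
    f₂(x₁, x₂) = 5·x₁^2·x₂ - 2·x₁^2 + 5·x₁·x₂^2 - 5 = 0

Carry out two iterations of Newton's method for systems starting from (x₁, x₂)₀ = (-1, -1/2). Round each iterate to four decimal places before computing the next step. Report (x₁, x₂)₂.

At (-1, -1/2): F = (-7.235759, -10.7500).
Jacobian J = [[-6·x₁ + 2·x₂^2 - 2·exp(x₁) + 5, 4·x₁·x₂], [10·x₁·x₂ - 4·x₁ + 5·x₂^2, 5·x₁^2 + 10·x₁·x₂]].
At the point, J = [[10.764241, 2.0000], [10.2500, 10.0000]] (det J = 87.142411).
Solving J·Δ = −F gives Δ = (0.5836, 0.4768).
Then the next iterate is (x₁, x₂)₁ = (-0.4164, -0.0232).
Round to (-0.4164, -0.0232) and repeat: F = (-1.921448, -5.368012), J = [[6.180644, 0.038642], [1.764896, 0.963550]].
Δ = (0.2792, 5.0596), so (x₁, x₂)₂ = (-0.1372, 5.0364).

(-0.1372, 5.0364)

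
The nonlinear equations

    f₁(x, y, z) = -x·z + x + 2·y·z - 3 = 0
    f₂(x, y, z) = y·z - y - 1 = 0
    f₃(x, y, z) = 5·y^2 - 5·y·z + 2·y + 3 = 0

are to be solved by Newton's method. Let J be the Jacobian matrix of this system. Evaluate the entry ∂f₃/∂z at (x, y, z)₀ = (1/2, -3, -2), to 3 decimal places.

15.000

∂f₃/∂z = -5·y.
At (1/2, -3, -2) this is 15.000.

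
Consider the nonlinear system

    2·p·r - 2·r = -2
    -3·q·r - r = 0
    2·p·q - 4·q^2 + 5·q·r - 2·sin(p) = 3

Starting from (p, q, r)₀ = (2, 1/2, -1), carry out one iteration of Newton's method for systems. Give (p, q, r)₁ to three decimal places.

At (2, 1/2, -1): F = (0.000, 2.500, -6.31859).
Jacobian J = [[2·r, 0, 2·p - 2], [0, -3·r, -3·q - 1], [2·q - 2·cos(p), 2·p - 8·q + 5·r, 5·q]].
At the point, J = [[-2.000, 0.000, 2.000], [0.000, 3.000, -2.500], [1.83229, -5.000, 2.500]] (det J = -0.99376).
Solving J·Δ = −F gives Δ = (12.993, 9.994, 12.993).
Then the next iterate is (p, q, r)₁ = (14.993, 10.494, 11.993).

(14.993, 10.494, 11.993)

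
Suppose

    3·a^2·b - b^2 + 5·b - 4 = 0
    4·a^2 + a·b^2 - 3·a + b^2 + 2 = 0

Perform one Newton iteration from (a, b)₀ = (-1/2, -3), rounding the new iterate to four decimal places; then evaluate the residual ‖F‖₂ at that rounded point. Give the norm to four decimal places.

8.7972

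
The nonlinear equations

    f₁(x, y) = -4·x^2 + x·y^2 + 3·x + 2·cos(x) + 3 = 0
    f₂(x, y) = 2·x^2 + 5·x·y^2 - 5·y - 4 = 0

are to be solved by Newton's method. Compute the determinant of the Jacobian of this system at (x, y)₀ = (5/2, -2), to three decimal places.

1080.832

J = [[-8·x + y^2 - 2·sin(x) + 3, 2·x·y], [4·x + 5·y^2, 10·x·y - 5]].
At the point, J = [[-14.19694, -10.000], [30.000, -55.000]].
det J = 1080.832.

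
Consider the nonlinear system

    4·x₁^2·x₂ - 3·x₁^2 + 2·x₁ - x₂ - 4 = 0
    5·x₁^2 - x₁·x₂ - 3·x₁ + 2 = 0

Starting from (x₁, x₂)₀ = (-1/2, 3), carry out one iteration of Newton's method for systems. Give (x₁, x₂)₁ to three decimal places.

At (-1/2, 3): F = (-5.750, 6.250).
Jacobian J = [[8·x₁·x₂ - 6·x₁ + 2, 4·x₁^2 - 1], [10·x₁ - x₂ - 3, -x₁]].
At the point, J = [[-7.000, 0.000], [-11.000, 0.500]] (det J = -3.500).
Solving J·Δ = −F gives Δ = (-0.821, -30.571).
Then the next iterate is (x₁, x₂)₁ = (-1.321, -27.571).

(-1.321, -27.571)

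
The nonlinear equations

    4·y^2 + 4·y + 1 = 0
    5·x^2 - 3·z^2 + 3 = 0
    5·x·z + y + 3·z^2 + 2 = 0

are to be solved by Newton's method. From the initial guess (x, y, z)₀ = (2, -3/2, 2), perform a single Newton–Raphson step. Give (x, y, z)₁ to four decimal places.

(0.8607, -1.0000, 1.0179)

At (2, -3/2, 2): F = (4.0000, 11.0000, 32.5000).
Jacobian J = [[0, 8·y + 4, 0], [10·x, 0, -6·z], [5·z, 1, 5·x + 6·z]].
At the point, J = [[0.0000, -8.0000, 0.0000], [20.0000, 0.0000, -12.0000], [10.0000, 1.0000, 22.0000]] (det J = 4480.0000).
Solving J·Δ = −F gives Δ = (-1.1393, 0.5000, -0.9821).
Then the next iterate is (x, y, z)₁ = (0.8607, -1.0000, 1.0179).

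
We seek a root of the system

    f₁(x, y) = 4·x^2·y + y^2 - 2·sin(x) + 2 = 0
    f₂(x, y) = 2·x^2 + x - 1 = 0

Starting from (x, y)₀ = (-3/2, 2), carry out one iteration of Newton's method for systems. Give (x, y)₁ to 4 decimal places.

(-1.1000, 0.7432)

At (-3/2, 2): F = (25.994990, 2.0000).
Jacobian J = [[8·x·y - 2·cos(x), 4·x^2 + 2·y], [4·x + 1, 0]].
At the point, J = [[-24.141474, 13.0000], [-5.0000, 0.0000]] (det J = 65.0000).
Solving J·Δ = −F gives Δ = (0.4000, -1.2568).
Then the next iterate is (x, y)₁ = (-1.1000, 0.7432).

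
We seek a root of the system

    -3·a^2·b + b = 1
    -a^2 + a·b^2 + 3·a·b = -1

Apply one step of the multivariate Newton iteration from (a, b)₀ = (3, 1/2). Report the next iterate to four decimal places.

At (3, 1/2): F = (-14.0000, -2.7500).
Jacobian J = [[-6·a·b, -3·a^2 + 1], [-2·a + b^2 + 3·b, 2·a·b + 3·a]].
At the point, J = [[-9.0000, -26.0000], [-4.2500, 12.0000]] (det J = -218.5000).
Solving J·Δ = −F gives Δ = (-1.0961, -0.1590).
Then the next iterate is (a, b)₁ = (1.9039, 0.3410).

(1.9039, 0.3410)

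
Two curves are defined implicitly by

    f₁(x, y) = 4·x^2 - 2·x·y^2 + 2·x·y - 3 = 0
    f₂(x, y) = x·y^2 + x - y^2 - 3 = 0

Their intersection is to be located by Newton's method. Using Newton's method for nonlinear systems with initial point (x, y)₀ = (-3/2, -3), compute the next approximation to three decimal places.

At (-3/2, -3): F = (42.000, -27.000).
Jacobian J = [[8·x - 2·y^2 + 2·y, -4·x·y + 2·x], [y^2 + 1, 2·x·y - 2·y]].
At the point, J = [[-36.000, -21.000], [10.000, 15.000]] (det J = -330.000).
Solving J·Δ = −F gives Δ = (0.191, 1.673).
Then the next iterate is (x, y)₁ = (-1.309, -1.327).

(-1.309, -1.327)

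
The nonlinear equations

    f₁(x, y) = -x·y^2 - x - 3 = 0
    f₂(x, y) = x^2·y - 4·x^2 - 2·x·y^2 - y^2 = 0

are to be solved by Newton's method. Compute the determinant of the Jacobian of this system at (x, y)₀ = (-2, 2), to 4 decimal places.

-80.0000

J = [[-y^2 - 1, -2·x·y], [2·x·y - 8·x - 2·y^2, x^2 - 4·x·y - 2·y]].
At the point, J = [[-5.0000, 8.0000], [0.0000, 16.0000]].
det J = -80.0000.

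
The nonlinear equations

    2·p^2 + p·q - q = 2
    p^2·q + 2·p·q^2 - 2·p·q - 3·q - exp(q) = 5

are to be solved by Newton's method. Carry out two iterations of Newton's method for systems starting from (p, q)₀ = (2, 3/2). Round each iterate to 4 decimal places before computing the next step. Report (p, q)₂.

(0.9909, 3.4809)

At (2, 3/2): F = (7.5000, -4.981689).
Jacobian J = [[4·p + q, p - 1], [2·p·q + 2·q^2 - 2·q, p^2 + 4·p·q - 2·p - exp(q) - 3]].
At the point, J = [[9.5000, 1.0000], [7.5000, 4.518311]] (det J = 35.423954).
Solving J·Δ = −F gives Δ = (-1.0973, 2.9239).
Then the next iterate is (p, q)₁ = (0.9027, 4.4239).
Round to (0.9027, 4.4239) and repeat: F = (-0.800711, -70.741424), J = [[8.0347, -0.0973], [38.280891, -71.437708]].
Δ = (0.0882, -0.9430), so (p, q)₂ = (0.9909, 3.4809).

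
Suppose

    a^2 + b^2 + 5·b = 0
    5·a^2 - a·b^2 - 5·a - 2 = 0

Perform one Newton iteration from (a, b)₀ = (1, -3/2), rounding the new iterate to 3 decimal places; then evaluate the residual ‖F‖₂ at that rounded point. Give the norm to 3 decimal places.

218.775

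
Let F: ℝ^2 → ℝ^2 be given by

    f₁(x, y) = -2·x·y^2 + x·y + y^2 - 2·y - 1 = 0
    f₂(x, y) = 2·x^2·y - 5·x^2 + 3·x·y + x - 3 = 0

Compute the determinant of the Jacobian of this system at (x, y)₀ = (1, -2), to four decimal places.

19.0000

J = [[-2·y^2 + y, -4·x·y + x + 2·y - 2], [4·x·y - 10·x + 3·y + 1, 2·x^2 + 3·x]].
At the point, J = [[-10.0000, 3.0000], [-23.0000, 5.0000]].
det J = 19.0000.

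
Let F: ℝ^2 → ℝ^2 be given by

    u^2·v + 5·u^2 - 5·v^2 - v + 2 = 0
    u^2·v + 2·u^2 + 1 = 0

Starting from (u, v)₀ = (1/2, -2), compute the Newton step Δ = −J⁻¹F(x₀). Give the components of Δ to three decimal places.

(30.750, -4.000)

At (1/2, -2): F = (-15.250, 1.000).
Jacobian J = [[2·u·v + 10·u, u^2 - 10·v - 1], [2·u·v + 4·u, u^2]].
At the point, J = [[3.000, 19.250], [0.000, 0.250]] (det J = 0.750).
Solving J·Δ = −F gives Δ = (30.750, -4.000).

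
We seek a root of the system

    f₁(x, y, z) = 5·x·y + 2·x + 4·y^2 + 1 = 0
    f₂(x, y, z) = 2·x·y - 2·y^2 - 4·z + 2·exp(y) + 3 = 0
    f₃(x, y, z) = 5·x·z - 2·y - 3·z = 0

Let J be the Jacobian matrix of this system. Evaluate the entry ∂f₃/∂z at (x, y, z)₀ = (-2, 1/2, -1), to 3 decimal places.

∂f₃/∂z = 5·x - 3.
At (-2, 1/2, -1) this is -13.000.

-13.000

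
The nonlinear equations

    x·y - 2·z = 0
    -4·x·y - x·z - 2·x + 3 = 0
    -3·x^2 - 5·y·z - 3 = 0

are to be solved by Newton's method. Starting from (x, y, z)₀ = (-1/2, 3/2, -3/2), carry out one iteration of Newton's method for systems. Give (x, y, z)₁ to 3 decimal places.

(0.750, 1.950, 0.450)

At (-1/2, 3/2, -3/2): F = (2.250, 6.250, 7.500).
Jacobian J = [[y, x, -2], [-4·y - z - 2, -4·x, -x], [-6·x, -5·z, -5·y]].
At the point, J = [[1.500, -0.500, -2.000], [-6.500, 2.000, 0.500], [3.000, 7.500, -7.500]] (det J = 105.000).
Solving J·Δ = −F gives Δ = (1.250, 0.450, 1.950).
Then the next iterate is (x, y, z)₁ = (0.750, 1.950, 0.450).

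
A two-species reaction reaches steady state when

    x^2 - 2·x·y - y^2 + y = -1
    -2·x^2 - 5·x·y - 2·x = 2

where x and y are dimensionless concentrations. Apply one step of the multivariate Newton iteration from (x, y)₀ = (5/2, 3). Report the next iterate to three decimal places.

At (5/2, 3): F = (-13.750, -57.000).
Jacobian J = [[2·x - 2·y, -2·x - 2·y + 1], [-4·x - 5·y - 2, -5·x]].
At the point, J = [[-1.000, -10.000], [-27.000, -12.500]] (det J = -257.500).
Solving J·Δ = −F gives Δ = (-1.546, -1.220).
Then the next iterate is (x, y)₁ = (0.954, 1.780).

(0.954, 1.780)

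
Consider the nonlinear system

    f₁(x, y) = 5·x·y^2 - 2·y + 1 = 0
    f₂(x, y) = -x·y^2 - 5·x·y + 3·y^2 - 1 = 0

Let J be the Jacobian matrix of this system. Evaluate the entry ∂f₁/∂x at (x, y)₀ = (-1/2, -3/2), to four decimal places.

11.2500

∂f₁/∂x = 5·y^2.
At (-1/2, -3/2) this is 11.2500.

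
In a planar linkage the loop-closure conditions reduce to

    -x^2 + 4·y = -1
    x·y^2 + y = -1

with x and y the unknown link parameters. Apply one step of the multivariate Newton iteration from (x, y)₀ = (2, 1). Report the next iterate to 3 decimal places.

(1.542, 0.292)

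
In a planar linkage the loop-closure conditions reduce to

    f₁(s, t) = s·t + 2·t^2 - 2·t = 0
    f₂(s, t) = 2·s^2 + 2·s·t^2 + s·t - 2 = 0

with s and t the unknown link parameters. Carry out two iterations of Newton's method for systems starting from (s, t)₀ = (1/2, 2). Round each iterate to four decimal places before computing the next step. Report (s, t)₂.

(0.5745, 0.8583)

At (1/2, 2): F = (5.0000, 3.5000).
Jacobian J = [[t, s + 4·t - 2], [4·s + 2·t^2 + t, 4·s·t + s]].
At the point, J = [[2.0000, 6.5000], [12.0000, 4.5000]] (det J = -69.0000).
Solving J·Δ = −F gives Δ = (-0.0036, -0.7681).
Then the next iterate is (s, t)₁ = (0.4964, 1.2319).
Round to (0.4964, 1.2319) and repeat: F = (1.182870, 0.610992), J = [[1.2319, 3.4240], [6.252655, 2.942461]].
Δ = (0.0781, -0.3736), so (s, t)₂ = (0.5745, 0.8583).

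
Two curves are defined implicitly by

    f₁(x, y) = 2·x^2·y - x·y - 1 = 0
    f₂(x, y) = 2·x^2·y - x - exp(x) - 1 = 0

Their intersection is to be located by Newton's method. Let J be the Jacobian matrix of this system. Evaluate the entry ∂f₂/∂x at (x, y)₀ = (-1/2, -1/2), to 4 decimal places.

∂f₂/∂x = 4·x·y - exp(x) - 1.
At (-1/2, -1/2) this is -0.6065.

-0.6065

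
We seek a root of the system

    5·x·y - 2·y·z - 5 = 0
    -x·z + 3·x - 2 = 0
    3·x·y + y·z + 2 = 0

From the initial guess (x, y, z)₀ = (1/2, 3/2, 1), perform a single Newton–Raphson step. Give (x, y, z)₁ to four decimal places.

At (1/2, 3/2, 1): F = (-4.2500, -1.0000, 5.7500).
Jacobian J = [[5·y, 5·x - 2·z, -2·y], [-z + 3, 0, -x], [3·y, 3·x + z, y]].
At the point, J = [[7.5000, 0.5000, -3.0000], [2.0000, 0.0000, -0.5000], [4.5000, 2.5000, 1.5000]] (det J = -8.2500).
Solving J·Δ = −F gives Δ = (0.1818, -1.8636, -1.2727).
Then the next iterate is (x, y, z)₁ = (0.6818, -0.3636, -0.2727).

(0.6818, -0.3636, -0.2727)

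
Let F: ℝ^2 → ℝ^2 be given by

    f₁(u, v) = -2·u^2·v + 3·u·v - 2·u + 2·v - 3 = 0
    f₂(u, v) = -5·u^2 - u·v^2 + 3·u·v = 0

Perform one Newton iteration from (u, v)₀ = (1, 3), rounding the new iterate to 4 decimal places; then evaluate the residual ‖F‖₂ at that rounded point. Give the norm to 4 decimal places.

At (1, 3): F = (4.0000, -5.0000).
Jacobian J = [[-4·u·v + 3·v - 2, -2·u^2 + 3·u + 2], [-10·u - v^2 + 3·v, -2·u·v + 3·u]].
At the point, J = [[-5.0000, 3.0000], [-10.0000, -3.0000]] (det J = 45.0000).
Solving J·Δ = −F gives Δ = (-0.0667, -1.4444).
Then the next iterate is (u, v)₁ = (0.9333, 1.5556).
Re-evaluating at (0.9333, 1.5556): F = (-0.109883, -2.258205), so ‖F‖₂ = 2.2609.

2.2609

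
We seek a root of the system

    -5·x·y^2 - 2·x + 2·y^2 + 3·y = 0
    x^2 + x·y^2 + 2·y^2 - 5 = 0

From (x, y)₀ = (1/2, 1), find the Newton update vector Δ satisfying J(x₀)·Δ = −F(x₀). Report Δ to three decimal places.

(0.308, 0.327)

At (1/2, 1): F = (1.500, -2.250).
Jacobian J = [[-5·y^2 - 2, -10·x·y + 4·y + 3], [2·x + y^2, 2·x·y + 4·y]].
At the point, J = [[-7.000, 2.000], [2.000, 5.000]] (det J = -39.000).
Solving J·Δ = −F gives Δ = (0.308, 0.327).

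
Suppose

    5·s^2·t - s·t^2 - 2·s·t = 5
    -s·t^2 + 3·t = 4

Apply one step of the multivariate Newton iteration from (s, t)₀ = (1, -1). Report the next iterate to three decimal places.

At (1, -1): F = (-9.000, -8.000).
Jacobian J = [[10·s·t - t^2 - 2·t, 5·s^2 - 2·s·t - 2·s], [-t^2, -2·s·t + 3]].
At the point, J = [[-9.000, 5.000], [-1.000, 5.000]] (det J = -40.000).
Solving J·Δ = −F gives Δ = (-0.125, 1.575).
Then the next iterate is (s, t)₁ = (0.875, 0.575).

(0.875, 0.575)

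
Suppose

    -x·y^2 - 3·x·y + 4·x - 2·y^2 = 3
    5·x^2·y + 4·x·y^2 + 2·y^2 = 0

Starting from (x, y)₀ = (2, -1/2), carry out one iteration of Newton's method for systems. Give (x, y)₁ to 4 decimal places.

(0.4058, -1.1848)

At (2, -1/2): F = (7.0000, -7.5000).
Jacobian J = [[-y^2 - 3·y + 4, -2·x·y - 3·x - 4·y], [10·x·y + 4·y^2, 5·x^2 + 8·x·y + 4·y]].
At the point, J = [[5.2500, -2.0000], [-9.0000, 10.0000]] (det J = 34.5000).
Solving J·Δ = −F gives Δ = (-1.5942, -0.6848).
Then the next iterate is (x, y)₁ = (0.4058, -1.1848).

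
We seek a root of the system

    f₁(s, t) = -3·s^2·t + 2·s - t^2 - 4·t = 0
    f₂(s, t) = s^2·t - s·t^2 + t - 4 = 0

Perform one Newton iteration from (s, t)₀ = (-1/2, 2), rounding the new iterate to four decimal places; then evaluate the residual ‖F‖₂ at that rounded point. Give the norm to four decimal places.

16.0377

At (-1/2, 2): F = (-14.5000, 0.5000).
Jacobian J = [[-6·s·t + 2, -3·s^2 - 2·t - 4], [2·s·t - t^2, s^2 - 2·s·t + 1]].
At the point, J = [[8.0000, -8.7500], [-6.0000, 3.2500]] (det J = -26.5000).
Solving J·Δ = −F gives Δ = (-1.6132, -3.1321).
Then the next iterate is (s, t)₁ = (-2.1132, -1.1321).
Re-evaluating at (-2.1132, -1.1321): F = (14.186915, -7.479238), so ‖F‖₂ = 16.0377.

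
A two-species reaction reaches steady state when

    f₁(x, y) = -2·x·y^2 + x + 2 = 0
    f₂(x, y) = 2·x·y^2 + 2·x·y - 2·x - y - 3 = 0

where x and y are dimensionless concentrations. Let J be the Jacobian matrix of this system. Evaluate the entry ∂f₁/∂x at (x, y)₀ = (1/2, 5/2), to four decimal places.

-11.5000

∂f₁/∂x = -2·y^2 + 1.
At (1/2, 5/2) this is -11.5000.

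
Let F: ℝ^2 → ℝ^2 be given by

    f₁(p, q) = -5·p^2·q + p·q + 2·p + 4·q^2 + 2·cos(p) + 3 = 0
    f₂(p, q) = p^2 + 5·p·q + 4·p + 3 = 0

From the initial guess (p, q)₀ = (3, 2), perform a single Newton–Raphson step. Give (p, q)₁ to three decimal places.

(4.509, -3.612)

At (3, 2): F = (-60.97998, 54.000).
Jacobian J = [[-10·p·q + q - 2·sin(p) + 2, -5·p^2 + p + 8·q], [2·p + 5·q + 4, 5·p]].
At the point, J = [[-56.28224, -26.000], [20.000, 15.000]] (det J = -324.23360).
Solving J·Δ = −F gives Δ = (1.509, -5.612).
Then the next iterate is (p, q)₁ = (4.509, -3.612).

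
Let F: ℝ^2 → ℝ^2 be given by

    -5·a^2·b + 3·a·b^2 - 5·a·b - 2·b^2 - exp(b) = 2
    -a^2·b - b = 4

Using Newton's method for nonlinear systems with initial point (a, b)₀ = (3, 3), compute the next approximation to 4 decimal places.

At (3, 3): F = (-139.085537, -34.0000).
Jacobian J = [[-10·a·b + 3·b^2 - 5·b, -5·a^2 + 6·a·b - 5·a - 4·b - exp(b)], [-2·a·b, -a^2 - 1]].
At the point, J = [[-78.0000, -38.085537], [-18.0000, -10.0000]] (det J = 94.460335).
Solving J·Δ = −F gives Δ = (-1.0157, -1.5717).
Then the next iterate is (a, b)₁ = (1.9843, 1.4283).

(1.9843, 1.4283)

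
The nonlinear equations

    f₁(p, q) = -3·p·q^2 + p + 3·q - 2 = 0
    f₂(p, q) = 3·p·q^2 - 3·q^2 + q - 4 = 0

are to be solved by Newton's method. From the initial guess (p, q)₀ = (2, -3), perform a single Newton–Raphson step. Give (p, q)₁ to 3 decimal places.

(2.476, -1.067)

At (2, -3): F = (-63.000, 20.000).
Jacobian J = [[-3·q^2 + 1, -6·p·q + 3], [3·q^2, 6·p·q - 6·q + 1]].
At the point, J = [[-26.000, 39.000], [27.000, -17.000]] (det J = -611.000).
Solving J·Δ = −F gives Δ = (0.476, 1.933).
Then the next iterate is (p, q)₁ = (2.476, -1.067).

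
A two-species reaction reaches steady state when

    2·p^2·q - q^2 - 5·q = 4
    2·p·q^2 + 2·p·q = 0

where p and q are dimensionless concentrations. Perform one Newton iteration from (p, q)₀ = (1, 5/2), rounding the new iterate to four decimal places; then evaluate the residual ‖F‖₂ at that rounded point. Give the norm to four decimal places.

6.0900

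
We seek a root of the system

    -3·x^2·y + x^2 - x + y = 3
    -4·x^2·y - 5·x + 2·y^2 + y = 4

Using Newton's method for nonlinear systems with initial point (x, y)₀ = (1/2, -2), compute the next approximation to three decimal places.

At (1/2, -2): F = (-3.750, 1.500).
Jacobian J = [[-6·x·y + 2·x - 1, -3·x^2 + 1], [-8·x·y - 5, -4·x^2 + 4·y + 1]].
At the point, J = [[6.000, 0.250], [3.000, -8.000]] (det J = -48.750).
Solving J·Δ = −F gives Δ = (0.608, 0.415).
Then the next iterate is (x, y)₁ = (1.108, -1.585).

(1.108, -1.585)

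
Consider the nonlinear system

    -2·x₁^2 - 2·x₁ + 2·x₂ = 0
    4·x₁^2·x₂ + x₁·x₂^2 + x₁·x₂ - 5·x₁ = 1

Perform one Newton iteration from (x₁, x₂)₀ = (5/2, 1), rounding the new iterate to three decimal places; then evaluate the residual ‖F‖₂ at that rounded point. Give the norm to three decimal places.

4.340

At (5/2, 1): F = (-15.500, 16.500).
Jacobian J = [[-4·x₁ - 2, 2], [8·x₁·x₂ + x₂^2 + x₂ - 5, 4·x₁^2 + 2·x₁·x₂ + x₁]].
At the point, J = [[-12.000, 2.000], [17.000, 32.500]] (det J = -424.000).
Solving J·Δ = −F gives Δ = (-1.266, 0.154).
Then the next iterate is (x₁, x₂)₁ = (1.234, 1.154).
Re-evaluating at (1.234, 1.154): F = (-3.20551, 2.92642), so ‖F‖₂ = 4.340.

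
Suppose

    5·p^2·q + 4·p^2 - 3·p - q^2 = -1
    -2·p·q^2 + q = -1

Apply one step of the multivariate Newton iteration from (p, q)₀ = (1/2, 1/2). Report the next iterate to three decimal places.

At (1/2, 1/2): F = (0.875, 1.250).
Jacobian J = [[10·p·q + 8·p - 3, 5·p^2 - 2·q], [-2·q^2, -4·p·q + 1]].
At the point, J = [[3.500, 0.250], [-0.500, 0.000]] (det J = 0.125).
Solving J·Δ = −F gives Δ = (2.500, -38.500).
Then the next iterate is (p, q)₁ = (3.000, -38.000).

(3.000, -38.000)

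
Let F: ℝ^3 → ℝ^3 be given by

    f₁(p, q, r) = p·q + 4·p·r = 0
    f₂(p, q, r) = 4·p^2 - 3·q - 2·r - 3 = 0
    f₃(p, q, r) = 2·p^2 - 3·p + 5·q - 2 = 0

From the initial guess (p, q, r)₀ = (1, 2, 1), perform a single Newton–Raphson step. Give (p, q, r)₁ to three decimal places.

(1.043, 0.591, -0.213)

At (1, 2, 1): F = (6.000, -7.000, 7.000).
Jacobian J = [[q + 4·r, p, 4·p], [8·p, -3, -2], [4·p - 3, 5, 0]].
At the point, J = [[6.000, 1.000, 4.000], [8.000, -3.000, -2.000], [1.000, 5.000, 0.000]] (det J = 230.000).
Solving J·Δ = −F gives Δ = (0.043, -1.409, -1.213).
Then the next iterate is (p, q, r)₁ = (1.043, 0.591, -0.213).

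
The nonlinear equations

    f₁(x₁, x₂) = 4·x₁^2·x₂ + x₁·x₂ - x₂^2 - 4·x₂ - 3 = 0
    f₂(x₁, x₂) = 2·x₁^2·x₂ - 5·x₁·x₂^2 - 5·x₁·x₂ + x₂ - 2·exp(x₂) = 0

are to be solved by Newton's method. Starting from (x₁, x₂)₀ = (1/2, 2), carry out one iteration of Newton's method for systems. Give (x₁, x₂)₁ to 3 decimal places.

At (1/2, 2): F = (-12.000, -26.77811).
Jacobian J = [[8·x₁·x₂ + x₂, 4·x₁^2 + x₁ - 2·x₂ - 4], [4·x₁·x₂ - 5·x₂^2 - 5·x₂, 2·x₁^2 - 10·x₁·x₂ - 5·x₁ - 2·exp(x₂) + 1]].
At the point, J = [[10.000, -6.500], [-26.000, -25.77811]] (det J = -426.78112).
Solving J·Δ = −F gives Δ = (0.317, -1.358).
Then the next iterate is (x₁, x₂)₁ = (0.817, 0.642).

(0.817, 0.642)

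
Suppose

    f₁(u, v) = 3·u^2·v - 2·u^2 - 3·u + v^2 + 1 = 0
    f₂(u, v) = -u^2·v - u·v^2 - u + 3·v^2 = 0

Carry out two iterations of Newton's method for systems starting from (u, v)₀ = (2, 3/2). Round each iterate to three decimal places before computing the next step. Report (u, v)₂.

At (2, 3/2): F = (7.250, -5.750).
Jacobian J = [[6·u·v - 4·u - 3, 3·u^2 + 2·v], [-2·u·v - v^2 - 1, -u^2 - 2·u·v + 6·v]].
At the point, J = [[7.000, 15.000], [-9.250, -1.000]] (det J = 131.750).
Solving J·Δ = −F gives Δ = (-0.600, -0.204).
Then the next iterate is (u, v)₁ = (1.400, 1.296).
Round to (1.400, 1.296) and repeat: F = (2.18010, -1.25277), J = [[2.28640, 8.472], [-6.30842, 2.18720]].
Δ = (-0.263, -0.186), so (u, v)₂ = (1.137, 1.110).

(1.137, 1.110)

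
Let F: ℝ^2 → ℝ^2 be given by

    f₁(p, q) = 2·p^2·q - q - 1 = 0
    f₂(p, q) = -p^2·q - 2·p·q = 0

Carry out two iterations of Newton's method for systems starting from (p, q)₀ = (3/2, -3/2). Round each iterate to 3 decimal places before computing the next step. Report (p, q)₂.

(0.191, -0.419)

At (3/2, -3/2): F = (-6.250, 7.875).
Jacobian J = [[4·p·q, 2·p^2 - 1], [-2·p·q - 2·q, -p^2 - 2·p]].
At the point, J = [[-9.000, 3.500], [7.500, -5.250]] (det J = 21.000).
Solving J·Δ = −F gives Δ = (-0.250, 1.143).
Then the next iterate is (p, q)₁ = (1.250, -0.357).
Round to (1.250, -0.357) and repeat: F = (-1.75862, 1.45031), J = [[-1.785, 2.125], [1.60650, -4.06250]].
Δ = (-1.059, -0.062), so (p, q)₂ = (0.191, -0.419).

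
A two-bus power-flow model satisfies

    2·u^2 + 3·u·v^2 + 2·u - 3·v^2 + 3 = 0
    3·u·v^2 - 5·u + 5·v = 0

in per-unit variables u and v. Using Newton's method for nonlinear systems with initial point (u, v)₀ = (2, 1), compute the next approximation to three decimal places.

At (2, 1): F = (18.000, 1.000).
Jacobian J = [[4·u + 3·v^2 + 2, 6·u·v - 6·v], [3·v^2 - 5, 6·u·v + 5]].
At the point, J = [[13.000, 6.000], [-2.000, 17.000]] (det J = 233.000).
Solving J·Δ = −F gives Δ = (-1.288, -0.210).
Then the next iterate is (u, v)₁ = (0.712, 0.790).

(0.712, 0.790)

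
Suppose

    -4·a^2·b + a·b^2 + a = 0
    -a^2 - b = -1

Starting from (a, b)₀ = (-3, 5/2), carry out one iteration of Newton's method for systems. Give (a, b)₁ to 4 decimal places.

(-1.2251, 2.6492)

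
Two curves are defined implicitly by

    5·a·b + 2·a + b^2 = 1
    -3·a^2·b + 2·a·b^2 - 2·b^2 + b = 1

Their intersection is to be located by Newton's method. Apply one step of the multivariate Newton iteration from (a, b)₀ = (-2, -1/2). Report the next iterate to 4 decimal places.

At (-2, -1/2): F = (0.2500, 3.0000).
Jacobian J = [[5·b + 2, 5·a + 2·b], [-6·a·b + 2·b^2, -3·a^2 + 4·a·b - 4·b + 1]].
At the point, J = [[-0.5000, -11.0000], [-5.5000, -5.0000]] (det J = -58.0000).
Solving J·Δ = −F gives Δ = (0.5474, -0.0022).
Then the next iterate is (a, b)₁ = (-1.4526, -0.5022).

(-1.4526, -0.5022)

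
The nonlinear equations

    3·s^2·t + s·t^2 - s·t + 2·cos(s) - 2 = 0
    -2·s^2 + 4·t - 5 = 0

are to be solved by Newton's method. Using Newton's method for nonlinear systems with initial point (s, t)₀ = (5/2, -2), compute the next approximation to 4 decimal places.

At (5/2, -2): F = (-26.102287, -25.5000).
Jacobian J = [[6·s·t + t^2 - t - 2·sin(s), 3·s^2 + 2·s·t - s], [-4·s, 4]].
At the point, J = [[-25.196944, 6.2500], [-10.0000, 4.0000]] (det J = -38.287777).
Solving J·Δ = −F gives Δ = (1.4356, 9.9640).
Then the next iterate is (s, t)₁ = (3.9356, 7.9640).

(3.9356, 7.9640)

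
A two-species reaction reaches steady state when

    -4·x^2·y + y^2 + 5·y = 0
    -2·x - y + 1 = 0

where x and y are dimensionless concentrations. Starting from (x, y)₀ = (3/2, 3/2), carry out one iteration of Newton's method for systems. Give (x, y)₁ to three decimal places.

At (3/2, 3/2): F = (-3.750, -3.500).
Jacobian J = [[-8·x·y, -4·x^2 + 2·y + 5], [-2, -1]].
At the point, J = [[-18.000, -1.000], [-2.000, -1.000]] (det J = 16.000).
Solving J·Δ = −F gives Δ = (-0.016, -3.469).
Then the next iterate is (x, y)₁ = (1.484, -1.969).

(1.484, -1.969)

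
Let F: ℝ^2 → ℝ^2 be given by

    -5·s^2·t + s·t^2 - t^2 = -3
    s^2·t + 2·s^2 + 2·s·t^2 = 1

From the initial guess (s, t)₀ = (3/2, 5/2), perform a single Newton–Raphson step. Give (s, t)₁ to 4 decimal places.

At (3/2, 5/2): F = (-22.0000, 27.8750).
Jacobian J = [[-10·s·t + t^2, -5·s^2 + 2·s·t - 2·t], [2·s·t + 4·s + 2·t^2, s^2 + 4·s·t]].
At the point, J = [[-31.2500, -8.7500], [26.0000, 17.2500]] (det J = -311.5625).
Solving J·Δ = −F gives Δ = (-0.4352, -0.9600).
Then the next iterate is (s, t)₁ = (1.0648, 1.5400).

(1.0648, 1.5400)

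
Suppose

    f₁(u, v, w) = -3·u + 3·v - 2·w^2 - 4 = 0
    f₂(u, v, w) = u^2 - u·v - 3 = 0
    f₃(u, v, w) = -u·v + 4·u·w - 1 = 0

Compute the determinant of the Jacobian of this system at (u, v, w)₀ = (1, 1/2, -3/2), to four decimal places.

J = [[-3, 3, -4·w], [2·u - v, -u, 0], [-v + 4·w, -u, 4·u]].
At the point, J = [[-3.0000, 3.0000, 6.0000], [1.5000, -1.0000, 0.0000], [-6.5000, -1.0000, 4.0000]].
det J = -54.0000.

-54.0000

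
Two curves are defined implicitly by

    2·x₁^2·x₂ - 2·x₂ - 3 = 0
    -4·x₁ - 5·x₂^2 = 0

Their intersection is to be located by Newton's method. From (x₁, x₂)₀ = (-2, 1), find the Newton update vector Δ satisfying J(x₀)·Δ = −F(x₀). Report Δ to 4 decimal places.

(0.4615, 0.1154)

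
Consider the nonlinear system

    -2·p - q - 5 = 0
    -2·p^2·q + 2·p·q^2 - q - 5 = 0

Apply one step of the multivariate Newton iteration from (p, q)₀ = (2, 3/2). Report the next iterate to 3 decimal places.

(-1.037, -2.926)

At (2, 3/2): F = (-10.500, -9.500).
Jacobian J = [[-2, -1], [-4·p·q + 2·q^2, -2·p^2 + 4·p·q - 1]].
At the point, J = [[-2.000, -1.000], [-7.500, 3.000]] (det J = -13.500).
Solving J·Δ = −F gives Δ = (-3.037, -4.426).
Then the next iterate is (p, q)₁ = (-1.037, -2.926).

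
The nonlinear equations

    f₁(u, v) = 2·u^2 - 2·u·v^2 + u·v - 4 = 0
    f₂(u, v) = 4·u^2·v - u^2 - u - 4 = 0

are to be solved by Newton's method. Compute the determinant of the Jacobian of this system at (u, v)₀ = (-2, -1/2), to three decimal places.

-78.000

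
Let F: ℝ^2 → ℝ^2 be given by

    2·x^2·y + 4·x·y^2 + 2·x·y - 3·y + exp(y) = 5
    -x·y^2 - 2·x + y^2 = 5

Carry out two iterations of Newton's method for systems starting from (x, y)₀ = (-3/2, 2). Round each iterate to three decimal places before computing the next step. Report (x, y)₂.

At (-3/2, 2): F = (-24.61094, 8.000).
Jacobian J = [[4·x·y + 4·y^2 + 2·y, 2·x^2 + 8·x·y + 2·x + exp(y) - 3], [-y^2 - 2, -2·x·y + 2·y]].
At the point, J = [[8.000, -18.11094], [-6.000, 10.000]] (det J = -28.66566).
Solving J·Δ = −F gives Δ = (-3.531, -2.919).
Then the next iterate is (x, y)₁ = (-5.031, -0.919).
Round to (-5.031, -0.919) and repeat: F = (-56.11460, 10.15555), J = [[20.03420, 74.94675], [-2.84456, -11.08498]].
Δ = (-15.650, 4.932), so (x, y)₂ = (-20.681, 4.013).

(-20.681, 4.013)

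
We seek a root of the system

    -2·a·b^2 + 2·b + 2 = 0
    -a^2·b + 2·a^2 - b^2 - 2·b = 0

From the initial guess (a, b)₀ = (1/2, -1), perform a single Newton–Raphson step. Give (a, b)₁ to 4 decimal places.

(-0.0870, -1.0435)

At (1/2, -1): F = (-1.0000, 1.7500).
Jacobian J = [[-2·b^2, -4·a·b + 2], [-2·a·b + 4·a, -a^2 - 2·b - 2]].
At the point, J = [[-2.0000, 4.0000], [3.0000, -0.2500]] (det J = -11.5000).
Solving J·Δ = −F gives Δ = (-0.5870, -0.0435).
Then the next iterate is (a, b)₁ = (-0.0870, -1.0435).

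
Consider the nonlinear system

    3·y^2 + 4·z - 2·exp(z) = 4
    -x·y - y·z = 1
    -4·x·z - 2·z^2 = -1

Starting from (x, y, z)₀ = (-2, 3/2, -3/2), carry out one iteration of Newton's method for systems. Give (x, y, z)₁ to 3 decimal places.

(7.427, 3.069, -4.433)

At (-2, 3/2, -3/2): F = (-3.69626, 4.250, -15.500).
Jacobian J = [[0, 6·y, -2·exp(z) + 4], [-y, -x - z, -y], [-4·z, 0, -4·x - 4·z]].
At the point, J = [[0.000, 9.000, 3.55374], [-1.500, 3.500, -1.500], [6.000, 0.000, 14.000]] (det J = 33.37147).
Solving J·Δ = −F gives Δ = (9.427, 1.569, -2.933).
Then the next iterate is (x, y, z)₁ = (7.427, 3.069, -4.433).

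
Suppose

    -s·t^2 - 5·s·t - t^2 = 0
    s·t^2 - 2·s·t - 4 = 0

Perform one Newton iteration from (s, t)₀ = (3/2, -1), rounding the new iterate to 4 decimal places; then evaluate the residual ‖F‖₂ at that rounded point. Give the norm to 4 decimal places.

7.2721

At (3/2, -1): F = (5.0000, 0.5000).
Jacobian J = [[-t^2 - 5·t, -2·s·t - 5·s - 2·t], [t^2 - 2·t, 2·s·t - 2·s]].
At the point, J = [[4.0000, -2.5000], [3.0000, -6.0000]] (det J = -16.5000).
Solving J·Δ = −F gives Δ = (-1.7424, -0.7879).
Then the next iterate is (s, t)₁ = (-0.2424, -1.7879).
Re-evaluating at (-0.2424, -1.7879): F = (-4.588669, -5.641626), so ‖F‖₂ = 7.2721.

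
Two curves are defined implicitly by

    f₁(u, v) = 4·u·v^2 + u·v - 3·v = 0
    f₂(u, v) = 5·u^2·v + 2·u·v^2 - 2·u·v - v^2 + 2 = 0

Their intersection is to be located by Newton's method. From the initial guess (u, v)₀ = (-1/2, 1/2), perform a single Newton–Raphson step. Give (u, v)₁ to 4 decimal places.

(0.3605, 0.3256)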